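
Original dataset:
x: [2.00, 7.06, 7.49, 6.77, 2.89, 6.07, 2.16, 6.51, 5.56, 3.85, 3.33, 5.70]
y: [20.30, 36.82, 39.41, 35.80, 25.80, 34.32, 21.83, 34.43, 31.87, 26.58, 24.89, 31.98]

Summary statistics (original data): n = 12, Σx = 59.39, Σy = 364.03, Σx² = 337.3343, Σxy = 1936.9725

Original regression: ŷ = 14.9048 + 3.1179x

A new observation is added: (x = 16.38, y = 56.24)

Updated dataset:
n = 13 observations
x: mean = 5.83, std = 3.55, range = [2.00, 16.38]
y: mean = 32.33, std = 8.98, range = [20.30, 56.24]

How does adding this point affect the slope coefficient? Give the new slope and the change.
New slope β₁ = 2.4916 versus 3.1179 before: a change of -0.6263 (-20.1%).

The new point has HIGH LEVERAGE: x = 16.38 is far from the original mean x̄ = 59.39/12 ≈ 4.95 (original range [2.00, 7.49]).

Step 1: Update the sums with the new point (n goes from 12 to 13)
Σx  = 59.39 + 16.38 = 75.77
Σy  = 364.03 + 56.24 = 420.27
Σx² = 337.3343 + 16.38² = 337.3343 + 268.3044 = 605.6387
Σxy = 1936.9725 + 16.38×56.24 = 1936.9725 + 921.2112 = 2858.1837

Step 2: Recompute the slope with b₁ = (nΣxy − ΣxΣy) / (nΣx² − (Σx)²)
Numerator   = 13×2858.1837 − 75.77×420.27 = 37156.3881 − 31843.8579 = 5312.5302
Denominator = 13×605.6387 − 75.77² = 7873.3031 − 5741.0929 = 2132.2102
b₁(new) = 5312.5302 / 2132.2102 = 2.4916

(Same formula on the original sums: (12×1936.9725 − 59.39×364.03) / (12×337.3343 − 59.39²) = 1623.9283 / 520.8395 = 3.1179, matching the given fit.)

Step 3: Change in slope
Δβ₁ = 2.4916 − 3.1179 = -0.6263
Relative change = -0.6263 / 3.1179 × 100% = -20.1%
→ the slope decreases when the point is added.

Because the point sits below the extension of the original line at a high-leverage x, it tilts the fit down.
In practice: refit with and without it and report both if conclusions differ.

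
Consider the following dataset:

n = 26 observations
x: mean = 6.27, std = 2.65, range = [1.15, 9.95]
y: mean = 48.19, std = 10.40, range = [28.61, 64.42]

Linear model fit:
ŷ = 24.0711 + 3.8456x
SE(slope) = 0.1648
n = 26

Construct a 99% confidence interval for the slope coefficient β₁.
The 99% CI for β₁ is (3.3847, 4.3065)

Confidence interval for the slope:

The 99% CI for β₁ is: β̂₁ ± t*(α/2, n-2) × SE(β̂₁)

Step 1: Find critical t-value
- Confidence level = 0.99
- Degrees of freedom = n - 2 = 26 - 2 = 24
- t*(α/2, 24) = 2.7969

Step 2: Calculate margin of error
Margin = 2.7969 × 0.1648 = 0.4609

Step 3: Construct interval
CI = 3.8456 ± 0.4609
CI = (3.3847, 4.3065)

Interpretation: each one-unit increase in x is associated with a change in mean y of between 3.3847 and 4.3065, with 99% confidence.
Both endpoints are positive, so the data support a genuinely positive slope at this confidence level.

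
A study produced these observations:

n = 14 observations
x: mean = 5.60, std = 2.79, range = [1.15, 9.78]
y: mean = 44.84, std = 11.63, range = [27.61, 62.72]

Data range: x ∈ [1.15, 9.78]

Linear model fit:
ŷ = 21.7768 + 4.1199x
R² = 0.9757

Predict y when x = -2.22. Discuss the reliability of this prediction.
ŷ = 12.6306, but this is extrapolation (below the data range [1.15, 9.78]) and may be unreliable.

Prediction calculation:
ŷ = 21.7768 + 4.1199 × (-2.22)
ŷ = 12.6306

Reliability:
- Data range: x ∈ [1.15, 9.78]
- Prediction point: x = -2.22 is 3.37 units below the observed range → this is EXTRAPOLATION, not interpolation

Why that matters here:
- The standard error of prediction grows with (x − x̄)², and x = -2.22 is far from x̄ = 5.60
- Real relationships often flatten, saturate, or turn nonlinear at extremes
- R² describes fit only over the sampled x values; it says nothing about behaviour beyond them

A defensible statement: 'if the linear trend continued to x = -2.22, y would be about 12.6306' — the premise is untested.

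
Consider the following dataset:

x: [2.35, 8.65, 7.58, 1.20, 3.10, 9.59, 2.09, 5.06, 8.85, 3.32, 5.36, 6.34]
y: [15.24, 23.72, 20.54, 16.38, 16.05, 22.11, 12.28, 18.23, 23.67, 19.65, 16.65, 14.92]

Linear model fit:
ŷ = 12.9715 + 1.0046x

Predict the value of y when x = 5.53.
ŷ = 18.5269

To predict y for x = 5.53, substitute into the regression equation:

ŷ = 12.9715 + 1.0046 × 5.53
ŷ = 12.9715 + 5.5554
ŷ = 18.5269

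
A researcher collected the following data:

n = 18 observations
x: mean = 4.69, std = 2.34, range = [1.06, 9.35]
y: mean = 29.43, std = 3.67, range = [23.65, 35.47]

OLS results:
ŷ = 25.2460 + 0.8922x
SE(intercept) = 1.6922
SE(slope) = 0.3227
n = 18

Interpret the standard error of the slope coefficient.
SE(slope) = 0.3227 measures the uncertainty in the estimated slope. The coefficient is estimated with moderate precision (SE/|β̂₁| = 36.2%).

SE(β̂₁) = s / √Sxx, where s is the residual standard deviation and Sxx = Σ(x − x̄)². It is the yardstick for how far β̂₁ = 0.8922 could plausibly be from the true slope.

Relative precision:
- SE / |β̂₁| = 0.3227 / 0.8922 = 36.2%
- Rule of thumb (under 20%: precise; 20% to under 50%: moderately precise; 50% or more: imprecise) → moderately precise

Link to the t-test: t = β̂₁ / SE(β̂₁) = 0.8922 / 0.3227 = 2.7648, the statistic for H₀: β₁ = 0.

What drives SE(β̂₁): wider spread of x values → smaller SE; larger n (here n = 18) → smaller SE; more residual scatter → larger SE.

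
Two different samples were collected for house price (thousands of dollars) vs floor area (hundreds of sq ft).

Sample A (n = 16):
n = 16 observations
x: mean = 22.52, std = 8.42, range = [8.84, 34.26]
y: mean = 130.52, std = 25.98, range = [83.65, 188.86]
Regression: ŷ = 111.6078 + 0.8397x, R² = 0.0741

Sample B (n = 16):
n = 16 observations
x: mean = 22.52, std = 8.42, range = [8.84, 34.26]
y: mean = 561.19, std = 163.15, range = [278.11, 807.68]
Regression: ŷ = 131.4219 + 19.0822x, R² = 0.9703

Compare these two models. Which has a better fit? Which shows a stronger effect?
Model B has the better fit (R² = 0.9703 vs 0.0741). Model B shows the stronger effect (|β₁| = 19.0822 vs 0.8397).

Model Comparison:

Which explains more variance? (R²)
- Model A: R² = 0.0741 → 7.41% of variance in house price explained
- Model B: R² = 0.9703 → 97.03% of variance in house price explained
- 0.9703 > 0.0741 → Model B has the better fit

Which has the larger per-hundred sq ft effect? (|β₁|)
- Model A: β₁ = 0.8397 → predicted house price rises 0.8397 thousand dollars per additional hundred sq ft of floor area
- Model B: β₁ = 19.0822 → predicted house price rises 19.0822 thousand dollars per additional hundred sq ft of floor area
- |0.8397| < |19.0822| → Model B shows the stronger marginal effect

Note: A steeper slope doesn't make a better model if the scatter around the line is large.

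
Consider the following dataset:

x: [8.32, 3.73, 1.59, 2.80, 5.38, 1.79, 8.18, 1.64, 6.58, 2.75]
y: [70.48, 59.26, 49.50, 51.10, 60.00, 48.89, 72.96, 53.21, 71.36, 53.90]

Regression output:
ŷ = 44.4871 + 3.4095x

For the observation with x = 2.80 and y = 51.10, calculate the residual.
Residual = -2.9337

The residual is the difference between the actual value and the predicted value:

Residual = y - ŷ

Step 1: Calculate predicted value
ŷ = 44.4871 + 3.4095 × 2.80
ŷ = 54.0337

Step 2: Calculate residual
Residual = 51.10 - 54.0337
Residual = -2.9337

The residual is negative, so the observed y = 51.10 sits below the regression line (the line overestimates it by 2.9337).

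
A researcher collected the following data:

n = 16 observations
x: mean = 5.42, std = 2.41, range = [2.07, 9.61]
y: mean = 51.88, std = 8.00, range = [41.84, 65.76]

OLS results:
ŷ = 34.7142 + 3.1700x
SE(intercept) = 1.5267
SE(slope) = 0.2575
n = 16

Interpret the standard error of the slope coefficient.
SE(slope) = 0.2575 measures the uncertainty in the estimated slope. The coefficient is estimated precisely (SE/|β̂₁| = 8.1%).

SE(β̂₁) = s / √Sxx, where s is the residual standard deviation and Sxx = Σ(x − x̄)². It is the yardstick for how far β̂₁ = 3.1700 could plausibly be from the true slope.

Relative precision:
- SE / |β̂₁| = 0.2575 / 3.1700 = 8.1%
- Rule of thumb (under 20%: precise; 20% to under 50%: moderately precise; 50% or more: imprecise) → precise

Rough 95% range (±2 SE): 3.1700 ± 0.5150 → (2.6550, 3.6850).

What drives SE(β̂₁): wider spread of x values → smaller SE.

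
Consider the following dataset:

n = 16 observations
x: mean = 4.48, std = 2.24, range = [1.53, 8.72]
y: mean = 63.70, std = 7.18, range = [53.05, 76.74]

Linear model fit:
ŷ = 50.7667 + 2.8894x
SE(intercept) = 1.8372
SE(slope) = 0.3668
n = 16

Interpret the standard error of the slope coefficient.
SE(slope) = 0.3668 measures the uncertainty in the estimated slope. The coefficient is estimated precisely (SE/|β̂₁| = 12.7%).

SE(β̂₁) = 0.3668 says: if we drew many samples of n = 16 from the same population and refit each time, the fitted slopes would scatter with a standard deviation of roughly 0.3668 around the true β₁.

Relative precision:
- SE / |β̂₁| = 0.3668 / 2.8894 = 12.7%
- Rule of thumb (under 20%: precise; 20% to under 50%: moderately precise; 50% or more: imprecise) → precise

Rough 95% range (±2 SE): 2.8894 ± 0.7336 → (2.1558, 3.6230).

What drives SE(β̂₁): more residual scatter → larger SE.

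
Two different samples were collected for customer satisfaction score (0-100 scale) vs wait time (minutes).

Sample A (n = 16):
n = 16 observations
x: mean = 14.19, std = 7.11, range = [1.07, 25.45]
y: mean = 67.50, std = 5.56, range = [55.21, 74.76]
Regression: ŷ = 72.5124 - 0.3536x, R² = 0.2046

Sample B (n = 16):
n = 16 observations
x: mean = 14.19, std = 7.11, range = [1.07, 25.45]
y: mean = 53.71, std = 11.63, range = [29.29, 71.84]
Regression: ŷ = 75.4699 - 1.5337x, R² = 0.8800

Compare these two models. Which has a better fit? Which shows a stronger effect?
Model B has the better fit (R² = 0.8800 vs 0.2046). Model B shows the stronger effect (|β₁| = 1.5337 vs 0.3536).

Model Comparison:

Goodness of fit (R²):
- Model A: R² = 0.2046 → 20.46% of variance in satisfaction score explained
- Model B: R² = 0.8800 → 88.00% of variance in satisfaction score explained
- 0.8800 > 0.2046 → Model B has the better fit

Which has the larger per-minute effect? (|β₁|)
- Model A: β₁ = -0.3536 → predicted satisfaction score falls 0.3536 points per additional minute of wait time
- Model B: β₁ = -1.5337 → predicted satisfaction score falls 1.5337 points per additional minute of wait time
- |-0.3536| < |-1.5337| → Model B shows the stronger marginal effect

Notes:
- A steeper slope doesn't make a better model if the scatter around the line is large.
- A better fit (higher R²) doesn't necessarily mean a more important relationship.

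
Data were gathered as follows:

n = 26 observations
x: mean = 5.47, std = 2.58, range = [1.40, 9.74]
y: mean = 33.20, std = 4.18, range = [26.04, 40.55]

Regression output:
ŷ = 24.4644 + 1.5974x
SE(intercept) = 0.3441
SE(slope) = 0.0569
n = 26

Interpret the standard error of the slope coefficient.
SE(slope) = 0.0569 measures the uncertainty in the estimated slope. The coefficient is estimated precisely (SE/|β̂₁| = 3.6%).

SE(β̂₁) = 0.0569 says: if we drew many samples of n = 26 from the same population and refit each time, the fitted slopes would scatter with a standard deviation of roughly 0.0569 around the true β₁.

Relative precision:
- SE / |β̂₁| = 0.0569 / 1.5974 = 3.6%
- Rule of thumb (under 20%: precise; 20% to under 50%: moderately precise; 50% or more: imprecise) → precise

Link to interval estimation: a confidence interval for β₁ is β̂₁ ± t* × 0.0569, so SE sets the half-width per unit of t*.

What drives SE(β̂₁): larger n (here n = 26) → smaller SE.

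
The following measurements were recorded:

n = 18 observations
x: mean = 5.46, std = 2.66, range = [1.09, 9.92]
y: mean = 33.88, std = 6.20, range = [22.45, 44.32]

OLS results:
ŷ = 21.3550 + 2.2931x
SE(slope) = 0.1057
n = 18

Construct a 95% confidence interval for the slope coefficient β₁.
The 95% CI for β₁ is (2.0690, 2.5172)

Confidence interval for the slope:

The 95% CI for β₁ is: β̂₁ ± t*(α/2, n-2) × SE(β̂₁)

Step 1: Find critical t-value
- Confidence level = 0.95
- Degrees of freedom = n - 2 = 18 - 2 = 16
- t*(α/2, 16) = 2.1199

Step 2: Calculate margin of error
Margin = 2.1199 × 0.1057 = 0.2241

Step 3: Construct interval
CI = 2.2931 ± 0.2241
CI = (2.0690, 2.5172)

Interpretation: intervals built this way capture the true β₁ in 95% of repeated samples; here the plausible range for the per-unit effect of x on y is 2.0690 to 2.5172.
Since 0 is outside the interval, a two-sided test at α = 0.05 would reject H₀: β₁ = 0.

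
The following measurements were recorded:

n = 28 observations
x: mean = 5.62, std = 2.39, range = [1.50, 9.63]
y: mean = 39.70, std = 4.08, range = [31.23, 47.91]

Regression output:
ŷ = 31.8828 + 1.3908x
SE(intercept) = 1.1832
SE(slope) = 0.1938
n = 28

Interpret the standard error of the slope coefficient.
SE(slope) = 0.1938 measures the uncertainty in the estimated slope. The coefficient is estimated precisely (SE/|β̂₁| = 13.9%).

SE(β̂₁) = 0.1938 says: if we drew many samples of n = 28 from the same population and refit each time, the fitted slopes would scatter with a standard deviation of roughly 0.1938 around the true β₁.

Relative precision:
- SE / |β̂₁| = 0.1938 / 1.3908 = 13.9%
- Rule of thumb (under 20%: precise; 20% to under 50%: moderately precise; 50% or more: imprecise) → precise

Link to the t-test: t = β̂₁ / SE(β̂₁) = 1.3908 / 0.1938 = 7.1765, the statistic for H₀: β₁ = 0.

What drives SE(β̂₁): more residual scatter → larger SE; wider spread of x values → smaller SE.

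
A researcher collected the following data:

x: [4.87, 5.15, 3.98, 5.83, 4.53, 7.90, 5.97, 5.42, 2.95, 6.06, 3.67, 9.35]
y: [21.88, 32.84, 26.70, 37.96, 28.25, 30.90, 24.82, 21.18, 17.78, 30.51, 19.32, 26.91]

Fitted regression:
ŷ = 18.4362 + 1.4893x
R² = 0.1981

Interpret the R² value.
About 19.81% of the variability in y is accounted for by the regression on x (R² = 0.1981) — a weak linear fit.

R² = 1 − SS_res/SS_tot compares the residual scatter to the total scatter of y about its mean.

Here R² = 0.1981:
- Explained: 19.81% of the variation in y
- Unexplained (residual): 100% − 19.81% = 80.19%
- Rule of thumb (below 0.3 weak; 0.3 to below 0.7 moderate; 0.7 and above strong) → weak

Note: R² says nothing about causation, and a high R² does not by itself mean the linear form is appropriate — check the residuals.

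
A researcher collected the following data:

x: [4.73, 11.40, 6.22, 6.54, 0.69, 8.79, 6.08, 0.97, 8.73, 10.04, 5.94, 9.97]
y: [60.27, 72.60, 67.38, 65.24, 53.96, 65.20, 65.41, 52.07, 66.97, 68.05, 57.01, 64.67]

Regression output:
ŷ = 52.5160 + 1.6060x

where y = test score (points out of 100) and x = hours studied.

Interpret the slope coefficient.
An increase of one hour in study time is associated with a 1.6060 points increase in predicted test score.

β₁ = 1.6060 is the change in predicted test score (points) per additional hour of study time.

Interpretation:
- Study time up by 1 hour → predicted test score increases by 1.6060 points
- The effect is assumed constant over the observed range of x (linearity)
- The slope describes association in these data, not necessarily a causal effect

The intercept β₀ = 52.5160 is the predicted test score when study time = 0; since the smallest observed x is 0.69, this is an extrapolation and mainly anchors the line.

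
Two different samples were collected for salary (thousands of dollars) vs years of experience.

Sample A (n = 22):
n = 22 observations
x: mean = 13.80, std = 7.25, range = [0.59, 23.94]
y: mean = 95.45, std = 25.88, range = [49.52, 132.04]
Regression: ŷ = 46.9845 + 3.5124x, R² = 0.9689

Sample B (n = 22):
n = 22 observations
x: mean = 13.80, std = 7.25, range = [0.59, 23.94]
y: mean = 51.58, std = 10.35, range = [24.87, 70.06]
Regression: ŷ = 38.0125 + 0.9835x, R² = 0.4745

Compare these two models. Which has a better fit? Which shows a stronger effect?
Model A has the better fit (R² = 0.9689 vs 0.4745). Model A shows the stronger effect (|β₁| = 3.5124 vs 0.9835).

Model Comparison:

Which explains more variance? (R²)
- Model A: R² = 0.9689 → 96.89% of variance in salary explained
- Model B: R² = 0.4745 → 47.45% of variance in salary explained
- 0.9689 > 0.4745 → Model A has the better fit

Which has the larger per-year effect? (|β₁|)
- Model A: β₁ = 3.5124 → predicted salary rises 3.5124 thousand dollars per additional year of experience
- Model B: β₁ = 0.9835 → predicted salary rises 0.9835 thousand dollars per additional year of experience
- |3.5124| > |0.9835| → Model A shows the stronger marginal effect

Note: R² measures how tightly points cluster around the line; β₁ measures how steep the line is — they answer different questions.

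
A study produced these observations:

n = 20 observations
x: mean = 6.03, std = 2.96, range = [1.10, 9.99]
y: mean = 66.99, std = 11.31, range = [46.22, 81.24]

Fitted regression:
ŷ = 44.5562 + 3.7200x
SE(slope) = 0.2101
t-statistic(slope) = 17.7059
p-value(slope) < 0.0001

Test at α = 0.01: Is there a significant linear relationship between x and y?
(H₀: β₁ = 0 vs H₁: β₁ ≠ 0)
Since p-value < 0.0001 < α = 0.01, reject H₀ — the slope is significantly different from 0.

Hypothesis test for the slope coefficient:

H₀: β₁ = 0 (no linear relationship)
H₁: β₁ ≠ 0 (linear relationship exists)

Test statistic: t = β̂₁ / SE(β̂₁) = 3.7200 / 0.2101 = 17.7059

With df = 18, the two-sided p-value for |t| = 17.7059 is <0.0001.

Decision rule: reject H₀ if p-value < α.
p-value < 0.0001 < α = 0.01 → reject H₀.

Conclusion: the linear association between x and y is significant at the 1% level.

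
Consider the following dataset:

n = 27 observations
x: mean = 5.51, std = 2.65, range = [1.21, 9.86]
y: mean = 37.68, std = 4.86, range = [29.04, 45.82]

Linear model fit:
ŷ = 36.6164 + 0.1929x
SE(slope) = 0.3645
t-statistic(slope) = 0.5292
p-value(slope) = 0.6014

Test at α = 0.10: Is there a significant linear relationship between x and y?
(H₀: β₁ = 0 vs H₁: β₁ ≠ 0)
Fail to reject H₀: p-value = 0.6014 ≥ α = 0.10. The linear relationship is not significant at the 10% level.

Hypothesis test for the slope coefficient:

H₀: β₁ = 0 (no linear relationship)
H₁: β₁ ≠ 0 (linear relationship exists)

Test statistic: t = β̂₁ / SE(β̂₁) = 0.1929 / 0.3645 = 0.5292

The p-value (0.6014) is the probability, under H₀, of a t-statistic at least as extreme as |t| = 0.5292 (two-sided, df = n − 2 = 25).

Decision rule: reject H₀ if p-value < α.
p-value = 0.6014 ≥ α = 0.10 → fail to reject H₀.

At α = 0.10 the data do not provide convincing evidence of a nonzero slope.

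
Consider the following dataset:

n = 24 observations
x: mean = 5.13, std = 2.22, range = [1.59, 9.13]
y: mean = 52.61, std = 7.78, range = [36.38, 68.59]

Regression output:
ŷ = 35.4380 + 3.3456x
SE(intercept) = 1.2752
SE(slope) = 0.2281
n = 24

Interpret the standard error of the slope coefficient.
SE(slope) = 0.2281 measures the uncertainty in the estimated slope. The coefficient is estimated precisely (SE/|β̂₁| = 6.8%).

SE(β̂₁) = 0.2281 says: if we drew many samples of n = 24 from the same population and refit each time, the fitted slopes would scatter with a standard deviation of roughly 0.2281 around the true β₁.

Relative precision:
- SE / |β̂₁| = 0.2281 / 3.3456 = 6.8%
- Rule of thumb (under 20%: precise; 20% to under 50%: moderately precise; 50% or more: imprecise) → precise

Link to interval estimation: a confidence interval for β₁ is β̂₁ ± t* × 0.2281, so SE sets the half-width per unit of t*.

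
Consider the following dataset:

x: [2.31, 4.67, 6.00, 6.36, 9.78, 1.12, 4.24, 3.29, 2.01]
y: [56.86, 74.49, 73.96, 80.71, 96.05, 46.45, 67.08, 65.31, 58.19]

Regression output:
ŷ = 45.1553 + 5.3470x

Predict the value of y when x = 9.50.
ŷ = 95.9518

To predict y for x = 9.50, substitute into the regression equation:

ŷ = 45.1553 + 5.3470 × 9.50
ŷ = 45.1553 + 50.7965
ŷ = 95.9518

This is the fitted mean response at that x — an individual observation would come with a wider prediction interval.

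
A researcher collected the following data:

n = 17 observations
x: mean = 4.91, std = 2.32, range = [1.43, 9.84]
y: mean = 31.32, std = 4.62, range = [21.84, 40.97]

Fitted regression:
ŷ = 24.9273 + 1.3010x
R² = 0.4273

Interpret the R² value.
The model explains 42.73% of the variance in y (R² = 0.4273), leaving 57.27% unexplained; the fit is moderate.

R² = 1 − SS_res/SS_tot compares the residual scatter to the total scatter of y about its mean.

Here R² = 0.4273:
- Explained: 42.73% of the variation in y
- Unexplained (residual): 100% − 42.73% = 57.27%
- Rule of thumb (below 0.3 weak; 0.3 to below 0.7 moderate; 0.7 and above strong) → moderate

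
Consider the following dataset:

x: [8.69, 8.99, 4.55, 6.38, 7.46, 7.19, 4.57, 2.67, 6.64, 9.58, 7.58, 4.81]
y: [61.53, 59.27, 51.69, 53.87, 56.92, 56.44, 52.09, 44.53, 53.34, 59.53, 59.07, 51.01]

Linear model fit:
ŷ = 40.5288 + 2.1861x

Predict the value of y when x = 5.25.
ŷ = 52.0058

x = 5.25 lies inside the observed range [2.67, 9.58], so the fitted equation applies directly:

ŷ = 40.5288 + 2.1861 × 5.25
ŷ = 40.5288 + 11.4770
ŷ = 52.0058

This is the fitted mean response at that x — an individual observation would come with a wider prediction interval.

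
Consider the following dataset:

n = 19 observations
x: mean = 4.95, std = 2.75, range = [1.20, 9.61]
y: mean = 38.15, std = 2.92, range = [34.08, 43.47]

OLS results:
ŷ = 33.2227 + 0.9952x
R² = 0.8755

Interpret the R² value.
About 87.55% of the variability in y is accounted for by the regression on x (R² = 0.8755) — a strong linear fit.

The coefficient of determination R² is the fraction of the total variation in y that the fitted line accounts for.

Here R² = 0.8755:
- Explained: 87.55% of the variation in y
- Unexplained (residual): 100% − 87.55% = 12.45%
- Rule of thumb (below 0.3 weak; 0.3 to below 0.7 moderate; 0.7 and above strong) → strong

Note: R² never decreases when predictors are added, so it should not be used alone to compare models of different size.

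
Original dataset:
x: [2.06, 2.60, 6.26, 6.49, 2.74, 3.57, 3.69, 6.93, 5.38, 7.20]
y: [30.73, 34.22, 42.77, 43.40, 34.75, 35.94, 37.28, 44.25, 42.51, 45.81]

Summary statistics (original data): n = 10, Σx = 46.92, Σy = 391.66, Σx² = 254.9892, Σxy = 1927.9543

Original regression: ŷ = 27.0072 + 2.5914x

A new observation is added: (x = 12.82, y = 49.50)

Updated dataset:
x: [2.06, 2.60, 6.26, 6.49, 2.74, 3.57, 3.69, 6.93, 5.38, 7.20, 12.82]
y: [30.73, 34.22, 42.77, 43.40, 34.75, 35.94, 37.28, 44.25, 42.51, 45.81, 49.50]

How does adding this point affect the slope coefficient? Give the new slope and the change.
New slope β₁ = 1.7560 versus 2.5914 before: a change of -0.8354 (-32.2%).

The new point has HIGH LEVERAGE: x = 12.82 is far from the original mean x̄ = 46.92/10 ≈ 4.69 (original range [2.06, 7.20]).

Step 1: Update the sums with the new point (n goes from 10 to 11)
Σx  = 46.92 + 12.82 = 59.74
Σy  = 391.66 + 49.50 = 441.16
Σx² = 254.9892 + 12.82² = 254.9892 + 164.3524 = 419.3416
Σxy = 1927.9543 + 12.82×49.50 = 1927.9543 + 634.5900 = 2562.5443

Step 2: Recompute the slope with b₁ = (nΣxy − ΣxΣy) / (nΣx² − (Σx)²)
Numerator   = 11×2562.5443 − 59.74×441.16 = 28187.9873 − 26354.8984 = 1833.0889
Denominator = 11×419.3416 − 59.74² = 4612.7576 − 3568.8676 = 1043.8900
b₁(new) = 1833.0889 / 1043.8900 = 1.7560

(Same formula on the original sums: (10×1927.9543 − 46.92×391.66) / (10×254.9892 − 46.92²) = 902.8558 / 348.4056 = 2.5914, matching the given fit.)

Step 3: Change in slope
Δβ₁ = 1.7560 − 2.5914 = -0.8354
Relative change = -0.8354 / 2.5914 × 100% = -32.2%
→ the slope decreases when the point is added.

A high-leverage point only changes the slope if it is off the original line; here y = 49.50 is below the original trend, so the slope decreases.
In practice: refit with and without it and report both if conclusions differ.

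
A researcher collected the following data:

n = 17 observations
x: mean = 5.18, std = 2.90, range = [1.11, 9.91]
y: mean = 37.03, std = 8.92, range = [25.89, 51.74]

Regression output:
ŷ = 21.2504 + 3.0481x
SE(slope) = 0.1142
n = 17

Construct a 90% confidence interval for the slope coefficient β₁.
The 90% CI for β₁ is (2.8479, 3.2483)

Confidence interval for the slope:

The 90% CI for β₁ is: β̂₁ ± t*(α/2, n-2) × SE(β̂₁)

Step 1: Find critical t-value
- Confidence level = 0.9
- Degrees of freedom = n - 2 = 17 - 2 = 15
- t*(α/2, 15) = 1.7531

Step 2: Calculate margin of error
Margin = 1.7531 × 0.1142 = 0.2002

Step 3: Construct interval
CI = 3.0481 ± 0.2002
CI = (2.8479, 3.2483)

Interpretation: each one-unit increase in x is associated with a change in mean y of between 2.8479 and 3.2483, with 90% confidence.
The interval does not include 0, suggesting a significant linear relationship.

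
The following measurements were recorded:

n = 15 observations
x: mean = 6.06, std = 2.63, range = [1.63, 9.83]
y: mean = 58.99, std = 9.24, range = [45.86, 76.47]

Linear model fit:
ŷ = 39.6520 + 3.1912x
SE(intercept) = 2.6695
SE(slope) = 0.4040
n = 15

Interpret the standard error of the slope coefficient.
SE(slope) = 0.4040 measures the uncertainty in the estimated slope. The coefficient is estimated precisely (SE/|β̂₁| = 12.7%).

What SE measures:
- The standard error quantifies the sampling variability of the coefficient estimate
- It is the estimated standard deviation of β̂₁ across hypothetical repeated samples of the same size
- Smaller SE → more precise estimate

Relative precision:
- SE / |β̂₁| = 0.4040 / 3.1912 = 12.7%
- Rule of thumb (under 20%: precise; 20% to under 50%: moderately precise; 50% or more: imprecise) → precise

Link to interval estimation: a confidence interval for β₁ is β̂₁ ± t* × 0.4040, so SE sets the half-width per unit of t*.

What drives SE(β̂₁): more residual scatter → larger SE; wider spread of x values → smaller SE; larger n (here n = 15) → smaller SE.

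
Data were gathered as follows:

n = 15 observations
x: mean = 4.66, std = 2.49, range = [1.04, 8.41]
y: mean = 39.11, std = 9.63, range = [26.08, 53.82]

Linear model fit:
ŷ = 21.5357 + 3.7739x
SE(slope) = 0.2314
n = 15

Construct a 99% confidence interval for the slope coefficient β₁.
The 99% CI for β₁ is (3.0769, 4.4709)

Confidence interval for the slope:

The 99% CI for β₁ is: β̂₁ ± t*(α/2, n-2) × SE(β̂₁)

Step 1: Find critical t-value
- Confidence level = 0.99
- Degrees of freedom = n - 2 = 15 - 2 = 13
- t*(α/2, 13) = 3.0123

Step 2: Calculate margin of error
Margin = 3.0123 × 0.2314 = 0.6970

Step 3: Construct interval
CI = 3.7739 ± 0.6970
CI = (3.0769, 4.4709)

Interpretation: We are 99% confident that the true slope β₁ lies between 3.0769 and 4.4709.
Since 0 is outside the interval, a two-sided test at α = 0.01 would reject H₀: β₁ = 0.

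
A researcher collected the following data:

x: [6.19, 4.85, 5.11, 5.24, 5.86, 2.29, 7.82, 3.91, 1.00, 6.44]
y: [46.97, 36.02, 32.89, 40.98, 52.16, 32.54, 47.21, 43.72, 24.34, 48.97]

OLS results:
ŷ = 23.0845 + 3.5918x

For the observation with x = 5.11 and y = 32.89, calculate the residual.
Residual = -8.5486

The residual is the difference between the actual value and the predicted value:

Residual = y - ŷ

Step 1: Calculate predicted value
ŷ = 23.0845 + 3.5918 × 5.11
ŷ = 41.4386

Step 2: Calculate residual
Residual = 32.89 - 41.4386
Residual = -8.5486

Sign check: y < ŷ, so the point is below the line and the fit overestimates here.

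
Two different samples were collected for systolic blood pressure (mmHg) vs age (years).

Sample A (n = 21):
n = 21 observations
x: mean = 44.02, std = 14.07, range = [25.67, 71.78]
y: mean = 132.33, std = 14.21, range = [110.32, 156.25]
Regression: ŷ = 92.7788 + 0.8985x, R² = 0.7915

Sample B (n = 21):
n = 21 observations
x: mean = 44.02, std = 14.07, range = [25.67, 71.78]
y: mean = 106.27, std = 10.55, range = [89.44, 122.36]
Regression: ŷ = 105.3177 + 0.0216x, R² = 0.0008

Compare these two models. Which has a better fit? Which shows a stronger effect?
Model A has the better fit (R² = 0.7915 vs 0.0008). Model A shows the stronger effect (|β₁| = 0.8985 vs 0.0216).

Model Comparison:

Which explains more variance? (R²)
- Model A: R² = 0.7915 → 79.15% of variance in blood pressure explained
- Model B: R² = 0.0008 → 0.08% of variance in blood pressure explained
- 0.7915 > 0.0008 → Model A has the better fit

Which has the larger per-year effect? (|β₁|)
- Model A: β₁ = 0.8985 → predicted blood pressure rises 0.8985 mmHg per additional year of age
- Model B: β₁ = 0.0216 → predicted blood pressure rises 0.0216 mmHg per additional year of age
- |0.8985| > |0.0216| → Model A shows the stronger marginal effect

Note: A steeper slope doesn't make a better model if the scatter around the line is large.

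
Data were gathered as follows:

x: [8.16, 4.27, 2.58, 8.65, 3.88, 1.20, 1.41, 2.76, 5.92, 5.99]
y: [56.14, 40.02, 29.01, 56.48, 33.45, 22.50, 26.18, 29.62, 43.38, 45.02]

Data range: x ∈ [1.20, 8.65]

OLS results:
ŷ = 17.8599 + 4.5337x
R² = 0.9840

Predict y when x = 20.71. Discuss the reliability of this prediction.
ŷ = 111.7528, but this is extrapolation (above the data range [1.20, 8.65]) and may be unreliable.

Prediction calculation:
ŷ = 17.8599 + 4.5337 × 20.71
ŷ = 111.7528

Reliability:
- Data range: x ∈ [1.20, 8.65]
- Prediction point: x = 20.71 is 12.06 units above the observed range → this is EXTRAPOLATION, not interpolation

Why that matters here:
- Real relationships often flatten, saturate, or turn nonlinear at extremes
- R² describes fit only over the sampled x values; it says nothing about behaviour beyond them

The R² = 0.9840 only validates the fit within [1.20, 8.65]; treat ŷ = 111.7528 with caution.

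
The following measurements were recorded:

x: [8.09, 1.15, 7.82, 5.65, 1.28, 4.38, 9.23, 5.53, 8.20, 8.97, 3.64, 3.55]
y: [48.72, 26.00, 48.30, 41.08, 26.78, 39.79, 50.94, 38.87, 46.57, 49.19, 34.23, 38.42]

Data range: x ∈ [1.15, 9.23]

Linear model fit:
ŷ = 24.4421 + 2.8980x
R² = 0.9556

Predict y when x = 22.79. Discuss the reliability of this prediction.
ŷ = 90.4875 (extrapolation — x = 22.79 lies outside [1.15, 9.23], so reliability is low).

Prediction calculation:
ŷ = 24.4421 + 2.8980 × 22.79
ŷ = 90.4875

Reliability:
- Data range: x ∈ [1.15, 9.23]
- Prediction point: x = 22.79 is 13.56 units above the observed range → this is EXTRAPOLATION, not interpolation

Why that matters here:
- There are no observations near this x to validate the fitted line there
- Real relationships often flatten, saturate, or turn nonlinear at extremes

Report the number if required, but flag clearly that it is an extrapolation.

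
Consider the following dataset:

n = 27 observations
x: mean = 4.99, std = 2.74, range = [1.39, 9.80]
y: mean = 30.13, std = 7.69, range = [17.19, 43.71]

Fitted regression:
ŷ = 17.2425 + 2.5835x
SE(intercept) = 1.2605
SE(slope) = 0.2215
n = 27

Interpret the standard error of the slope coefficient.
The slope 2.5835 is pinned down to within about ±0.2215 (one SE) by these data — relative uncertainty 8.6%, i.e. precise.

SE(β̂₁) = 0.2215 says: if we drew many samples of n = 27 from the same population and refit each time, the fitted slopes would scatter with a standard deviation of roughly 0.2215 around the true β₁.

Relative precision:
- SE / |β̂₁| = 0.2215 / 2.5835 = 8.6%
- Rule of thumb (under 20%: precise; 20% to under 50%: moderately precise; 50% or more: imprecise) → precise

Rough 95% range (±2 SE): 2.5835 ± 0.4430 → (2.1405, 3.0265).

What drives SE(β̂₁): more residual scatter → larger SE.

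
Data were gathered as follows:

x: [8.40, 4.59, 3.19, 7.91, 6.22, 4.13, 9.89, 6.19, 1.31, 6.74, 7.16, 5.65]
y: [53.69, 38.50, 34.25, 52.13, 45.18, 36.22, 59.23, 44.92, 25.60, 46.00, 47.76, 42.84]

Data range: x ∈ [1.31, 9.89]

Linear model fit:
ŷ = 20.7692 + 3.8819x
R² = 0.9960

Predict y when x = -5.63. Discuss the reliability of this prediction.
ŷ = -1.0859, but this is extrapolation (below the data range [1.31, 9.89]) and may be unreliable.

Prediction calculation:
ŷ = 20.7692 + 3.8819 × (-5.63)
ŷ = -1.0859

Reliability:
- Data range: x ∈ [1.31, 9.89]
- Prediction point: x = -5.63 is 6.94 units below the observed range → this is EXTRAPOLATION, not interpolation

Why that matters here:
- Real relationships often flatten, saturate, or turn nonlinear at extremes
- The linear relationship may not hold outside the observed range

The R² = 0.9960 only validates the fit within [1.31, 9.89]; treat ŷ = -1.0859 with caution.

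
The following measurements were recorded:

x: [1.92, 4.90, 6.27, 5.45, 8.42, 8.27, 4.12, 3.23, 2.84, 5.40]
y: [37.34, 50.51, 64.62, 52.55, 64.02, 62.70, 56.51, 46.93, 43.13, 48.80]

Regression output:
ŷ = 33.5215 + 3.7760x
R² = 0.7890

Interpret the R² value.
The model explains 78.90% of the variance in y (R² = 0.7890), leaving 21.10% unexplained; the fit is strong.

R² = 1 − SS_res/SS_tot compares the residual scatter to the total scatter of y about its mean.

Here R² = 0.7890:
- Explained: 78.90% of the variation in y
- Unexplained (residual): 100% − 78.90% = 21.10%
- Rule of thumb (below 0.3 weak; 0.3 to below 0.7 moderate; 0.7 and above strong) → strong

Note: R² never decreases when predictors are added, so it should not be used alone to compare models of different size.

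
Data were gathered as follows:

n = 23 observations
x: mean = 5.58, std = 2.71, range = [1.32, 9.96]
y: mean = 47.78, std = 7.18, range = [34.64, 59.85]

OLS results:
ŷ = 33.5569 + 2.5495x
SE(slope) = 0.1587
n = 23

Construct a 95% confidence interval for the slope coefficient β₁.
The 95% CI for β₁ is (2.2195, 2.8795)

Confidence interval for the slope:

The 95% CI for β₁ is: β̂₁ ± t*(α/2, n-2) × SE(β̂₁)

Step 1: Find critical t-value
- Confidence level = 0.95
- Degrees of freedom = n - 2 = 23 - 2 = 21
- t*(α/2, 21) = 2.0796

Step 2: Calculate margin of error
Margin = 2.0796 × 0.1587 = 0.3300

Step 3: Construct interval
CI = 2.5495 ± 0.3300
CI = (2.2195, 2.8795)

Interpretation: We are 95% confident that the true slope β₁ lies between 2.2195 and 2.8795.
Both endpoints are positive, so the data support a genuinely positive slope at this confidence level.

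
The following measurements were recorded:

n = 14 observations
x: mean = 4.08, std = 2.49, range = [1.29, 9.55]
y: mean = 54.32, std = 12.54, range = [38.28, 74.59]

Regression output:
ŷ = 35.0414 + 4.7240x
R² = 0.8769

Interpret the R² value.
About 87.69% of the variability in y is accounted for by the regression on x (R² = 0.8769) — a strong linear fit.

The coefficient of determination R² is the fraction of the total variation in y that the fitted line accounts for.

Here R² = 0.8769:
- Explained: 87.69% of the variation in y
- Unexplained (residual): 100% − 87.69% = 12.31%
- Rule of thumb (below 0.3 weak; 0.3 to below 0.7 moderate; 0.7 and above strong) → strong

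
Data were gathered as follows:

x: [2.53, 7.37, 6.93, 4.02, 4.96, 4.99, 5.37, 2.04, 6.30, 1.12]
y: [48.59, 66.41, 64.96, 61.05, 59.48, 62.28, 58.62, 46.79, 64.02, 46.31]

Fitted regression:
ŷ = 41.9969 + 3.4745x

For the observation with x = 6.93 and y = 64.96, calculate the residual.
Residual = -1.1152

The residual is the difference between the actual value and the predicted value:

Residual = y - ŷ

Step 1: Calculate predicted value
ŷ = 41.9969 + 3.4745 × 6.93
ŷ = 66.0752

Step 2: Calculate residual
Residual = 64.96 - 66.0752
Residual = -1.1152

Interpretation: the model overestimates the actual value by 1.1152 at this point (negative residual → observation lies below the fitted line).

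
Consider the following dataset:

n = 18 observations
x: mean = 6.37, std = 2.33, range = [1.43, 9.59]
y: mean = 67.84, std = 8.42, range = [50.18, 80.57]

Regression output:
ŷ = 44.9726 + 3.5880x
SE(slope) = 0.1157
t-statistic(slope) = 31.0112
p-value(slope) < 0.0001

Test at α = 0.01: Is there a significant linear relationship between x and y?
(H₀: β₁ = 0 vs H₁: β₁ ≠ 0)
Reject H₀: p-value < 0.0001 < α = 0.01. The linear relationship is significant at the 1% level.

Hypothesis test for the slope coefficient:

H₀: β₁ = 0 (no linear relationship)
H₁: β₁ ≠ 0 (linear relationship exists)

Test statistic: t = β̂₁ / SE(β̂₁) = 3.5880 / 0.1157 = 31.0112

The p-value (<0.0001) is the probability, under H₀, of a t-statistic at least as extreme as |t| = 31.0112 (two-sided, df = n − 2 = 16).

Decision rule: reject H₀ if p-value < α.
p-value < 0.0001 < α = 0.01 → reject H₀.

At α = 0.01 the data do provide convincing evidence of a nonzero slope.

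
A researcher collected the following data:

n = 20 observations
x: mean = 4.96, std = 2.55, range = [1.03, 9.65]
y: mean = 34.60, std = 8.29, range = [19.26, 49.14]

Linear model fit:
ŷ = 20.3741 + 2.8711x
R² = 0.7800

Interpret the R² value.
R² = 0.7800 means 78.00% of the variation in y is explained by the linear relationship with x. This indicates a strong fit.

The coefficient of determination R² is the fraction of the total variation in y that the fitted line accounts for.

Here R² = 0.7800:
- Explained: 78.00% of the variation in y
- Unexplained (residual): 100% − 78.00% = 22.00%
- Rule of thumb (below 0.3 weak; 0.3 to below 0.7 moderate; 0.7 and above strong) → strong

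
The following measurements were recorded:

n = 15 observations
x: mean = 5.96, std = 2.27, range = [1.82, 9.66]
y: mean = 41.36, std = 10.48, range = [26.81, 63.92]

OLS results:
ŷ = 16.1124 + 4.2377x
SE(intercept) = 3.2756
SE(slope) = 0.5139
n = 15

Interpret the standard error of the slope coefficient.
SE(slope) = 0.5139 measures the uncertainty in the estimated slope. The coefficient is estimated precisely (SE/|β̂₁| = 12.1%).

SE(β̂₁) = 0.5139 says: if we drew many samples of n = 15 from the same population and refit each time, the fitted slopes would scatter with a standard deviation of roughly 0.5139 around the true β₁.

Relative precision:
- SE / |β̂₁| = 0.5139 / 4.2377 = 12.1%
- Rule of thumb (under 20%: precise; 20% to under 50%: moderately precise; 50% or more: imprecise) → precise

Rough 95% range (±2 SE): 4.2377 ± 1.0278 → (3.2099, 5.2655).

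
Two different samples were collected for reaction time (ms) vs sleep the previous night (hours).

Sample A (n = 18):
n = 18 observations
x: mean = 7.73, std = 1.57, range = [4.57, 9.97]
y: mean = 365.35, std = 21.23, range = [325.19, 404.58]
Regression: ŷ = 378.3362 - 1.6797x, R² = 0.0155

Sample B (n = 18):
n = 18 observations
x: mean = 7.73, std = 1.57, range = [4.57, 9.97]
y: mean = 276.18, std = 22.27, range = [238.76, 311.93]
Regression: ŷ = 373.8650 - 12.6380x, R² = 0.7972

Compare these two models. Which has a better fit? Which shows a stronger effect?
Model B has the better fit (R² = 0.7972 vs 0.0155). Model B shows the stronger effect (|β₁| = 12.6380 vs 1.6797).

Model Comparison:

Fit — compare R²:
- Model A: R² = 0.0155 → 1.55% of variance in reaction time explained
- Model B: R² = 0.7972 → 79.72% of variance in reaction time explained
- 0.7972 > 0.0155 → Model B has the better fit

Effect size (slope magnitude):
- Model A: β₁ = -1.6797 → predicted reaction time falls 1.6797 ms per additional hour of sleep
- Model B: β₁ = -12.6380 → predicted reaction time falls 12.6380 ms per additional hour of sleep
- |-1.6797| < |-12.6380| → Model B shows the stronger marginal effect

Notes:
- The two samples could reflect different populations, time periods, or measurement quality.
- A better fit (higher R²) doesn't necessarily mean a more important relationship.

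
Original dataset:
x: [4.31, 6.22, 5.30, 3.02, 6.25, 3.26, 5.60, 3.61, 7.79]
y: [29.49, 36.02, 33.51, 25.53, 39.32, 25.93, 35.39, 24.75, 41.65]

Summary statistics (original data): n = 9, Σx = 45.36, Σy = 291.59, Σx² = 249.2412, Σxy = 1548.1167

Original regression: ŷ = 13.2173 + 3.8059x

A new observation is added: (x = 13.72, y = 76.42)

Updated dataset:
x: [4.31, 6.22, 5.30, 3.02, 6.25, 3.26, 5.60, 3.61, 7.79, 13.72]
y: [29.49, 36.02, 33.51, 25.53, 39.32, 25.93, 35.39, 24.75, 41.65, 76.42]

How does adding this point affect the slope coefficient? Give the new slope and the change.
The slope changes from 3.8059 to 4.7763 (change of +0.9704, or +25.5%).

x = 13.72 lies well outside the original x-range [3.02, 7.79] (x̄ ≈ 5.04), so this observation has high leverage and can move the slope substantially.

Step 1: Update the sums with the new point (n goes from 9 to 10)
Σx  = 45.36 + 13.72 = 59.08
Σy  = 291.59 + 76.42 = 368.01
Σx² = 249.2412 + 13.72² = 249.2412 + 188.2384 = 437.4796
Σxy = 1548.1167 + 13.72×76.42 = 1548.1167 + 1048.4824 = 2596.5991

Step 2: Recompute the slope with b₁ = (nΣxy − ΣxΣy) / (nΣx² − (Σx)²)
Numerator   = 10×2596.5991 − 59.08×368.01 = 25965.9910 − 21742.0308 = 4223.9602
Denominator = 10×437.4796 − 59.08² = 4374.7960 − 3490.4464 = 884.3496
b₁(new) = 4223.9602 / 884.3496 = 4.7763

(Same formula on the original sums: (9×1548.1167 − 45.36×291.59) / (9×249.2412 − 45.36²) = 706.5279 / 185.6412 = 3.8059, matching the given fit.)

Step 3: Change in slope
Δβ₁ = 4.7763 − 3.8059 = +0.9704
Relative change = +0.9704 / 3.8059 × 100% = +25.5%
→ the slope increases when the point is added.

A high-leverage point only changes the slope if it is off the original line; here y = 76.42 is above the original trend, so the slope increases.
In practice: examine leverage (hᵢ) and Cook's distance rather than deleting it automatically; refit with and without it and report both if conclusions differ.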